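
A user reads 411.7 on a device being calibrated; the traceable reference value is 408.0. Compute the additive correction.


Correction = standard - reading
= 408.0 - 411.7
= -3.7000

-3.7000


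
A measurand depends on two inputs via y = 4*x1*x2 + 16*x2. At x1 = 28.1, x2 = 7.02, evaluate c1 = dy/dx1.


y = 4*x1*x2 + 16*x2
dy/dx1 = 4*x2
Evaluate at x2 = 7.02: c1 = 4 * 7.02
c1 = 28.0800

28.0800


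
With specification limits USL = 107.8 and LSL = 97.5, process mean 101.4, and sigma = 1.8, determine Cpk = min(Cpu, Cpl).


Cpu = (USL - mean) / (3*sigma) = (107.8 - 101.4) / (3*1.8) = 1.1852
Cpl = (mean - LSL) / (3*sigma) = (101.4 - 97.5) / (3*1.8) = 0.7222
Cpk = min(Cpu, Cpl) = 0.7222

0.7222


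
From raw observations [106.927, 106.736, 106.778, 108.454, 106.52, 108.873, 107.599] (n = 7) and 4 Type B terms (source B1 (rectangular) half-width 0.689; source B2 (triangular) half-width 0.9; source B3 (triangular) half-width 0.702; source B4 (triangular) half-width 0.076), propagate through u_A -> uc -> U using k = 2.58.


mean = (106.927 + 106.736 + 106.778 + 108.454 + 106.52 + 108.873 + 107.599) / 7 = 107.4124286
s = sqrt(sum((x - mean)^2)/(n-1)) = 0.92601959
u_A = s / sqrt(n) = 0.92601959 / sqrt(7) = 0.35000251
u_B1 = 0.689 / sqrt(3) = 0.39779434
u_B2 = 0.9 / sqrt(6) = 0.36742346
u_B3 = 0.702 / sqrt(6) = 0.2865903
u_B4 = 0.076 / sqrt(6) = 0.03102687
uc = sqrt(0.35000251^2 + 0.39779434^2 + 0.36742346^2 + 0.2865903^2 + 0.03102687^2) = 0.70628518
U = k * uc = 2.58 * 0.70628518
U = 1.8222

1.8222


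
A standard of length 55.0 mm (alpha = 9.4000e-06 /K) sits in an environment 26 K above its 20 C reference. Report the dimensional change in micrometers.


dL = L * alpha * dT
= 55.0 * 9.4000e-06 * 26
= 0.0134420 mm
dL_um = 0.0134420 * 1000 = 13.4420 um

13.4420


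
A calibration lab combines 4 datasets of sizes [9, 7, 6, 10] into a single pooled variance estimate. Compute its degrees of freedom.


nu = sum_i (n_i - 1)
nu = ((9 - 1) + (7 - 1) + (6 - 1) + (10 - 1))
nu = 8 + 6 + 5 + 9
nu = 28

28


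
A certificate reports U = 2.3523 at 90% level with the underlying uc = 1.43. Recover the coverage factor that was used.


k = U / uc
k = 2.3523 / 1.43
k = 1.645

1.645


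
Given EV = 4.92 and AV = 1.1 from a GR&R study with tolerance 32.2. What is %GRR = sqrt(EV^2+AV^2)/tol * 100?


GRR = sqrt(EV^2 + AV^2) = sqrt(4.92^2 + 1.1^2) = 5.041468
%GRR = GRR / tol * 100 = 5.041468 / 32.2 * 100
%GRR = 15.6567

15.6567


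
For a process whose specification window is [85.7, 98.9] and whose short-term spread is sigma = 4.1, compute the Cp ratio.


Cp = (USL - LSL) / (6 * sigma)
= (98.9 - 85.7) / (6 * 4.1)
= 13.2000 / 24.6000
= 0.5366

0.5366


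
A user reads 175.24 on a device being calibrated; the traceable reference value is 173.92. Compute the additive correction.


Correction = standard - reading
= 173.92 - 175.24
= -1.3200

-1.3200


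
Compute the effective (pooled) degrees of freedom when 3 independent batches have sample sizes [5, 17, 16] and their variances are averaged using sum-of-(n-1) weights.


nu = sum_i (n_i - 1)
nu = ((5 - 1) + (17 - 1) + (16 - 1))
nu = 4 + 16 + 15
nu = 35

35


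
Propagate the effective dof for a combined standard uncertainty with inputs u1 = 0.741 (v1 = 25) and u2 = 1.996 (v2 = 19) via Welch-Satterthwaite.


uc = sqrt(u1^2 + u2^2) = sqrt(0.741^2 + 1.996^2) = 2.1291071
v_eff = uc^4 / (u1^4/v1 + u2^4/v2)
= 2.1291071^4 / (0.741^4/25 + 1.996^4/19)
= 20.548969 / 0.8474482
v_eff = 24.2481

24.2481


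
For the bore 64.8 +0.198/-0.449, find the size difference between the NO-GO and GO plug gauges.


GO = nominal - lower_tol (smallest hole = maximum material condition)
GO = 64.8 - 0.449 = 64.351
NO-GO = nominal + upper_tol (largest hole = least material condition)
NO-GO = 64.8 + 0.198 = 64.998
spread = NO-GO - GO = 64.998 - 64.351 = 0.6470

0.6470


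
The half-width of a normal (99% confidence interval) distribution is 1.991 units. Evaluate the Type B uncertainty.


u_B = half_width / 2.576
u_B = 1.991 / 2.576
u_B = 0.7729

0.7729


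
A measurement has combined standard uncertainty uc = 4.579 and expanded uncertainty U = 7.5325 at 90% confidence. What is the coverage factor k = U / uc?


k = U / uc
k = 7.5325 / 4.579
k = 1.645

1.645


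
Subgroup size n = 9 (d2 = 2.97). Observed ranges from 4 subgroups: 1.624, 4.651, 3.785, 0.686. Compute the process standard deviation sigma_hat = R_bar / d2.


R_bar = (1.624 + 4.651 + 3.785 + 0.686) / 4
R_bar = 10.746 / 4 = 2.6865
sigma_hat = R_bar / d2 = 2.6865 / 2.97 = 0.9045

0.9045


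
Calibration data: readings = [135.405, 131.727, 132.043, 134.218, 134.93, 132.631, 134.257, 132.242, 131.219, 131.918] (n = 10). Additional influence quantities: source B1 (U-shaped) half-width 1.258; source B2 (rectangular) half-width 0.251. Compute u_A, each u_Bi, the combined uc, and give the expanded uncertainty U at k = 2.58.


mean = (135.405 + 131.727 + 132.043 + 134.218 + 134.93 + 132.631 + 134.257 + 132.242 + 131.219 + 131.918) / 10 = 133.059
s = sqrt(sum((x - mean)^2)/(n-1)) = 1.4954552
u_A = s / sqrt(n) = 1.4954552 / sqrt(10) = 0.47290446
u_B1 = 1.258 / sqrt(2) = 0.88954033
u_B2 = 0.251 / sqrt(3) = 0.14491492
uc = sqrt(0.47290446^2 + 0.88954033^2 + 0.14491492^2) = 1.017802
U = k * uc = 2.58 * 1.017802
U = 2.6259

2.6259


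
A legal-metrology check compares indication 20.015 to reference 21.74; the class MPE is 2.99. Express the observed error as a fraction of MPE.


e = indication - reference = 20.015 - 21.74 = -1.7250
|e| = 1.7250
ratio = |e| / MPE = 1.7250 / 2.99
ratio = 0.5769

0.5769


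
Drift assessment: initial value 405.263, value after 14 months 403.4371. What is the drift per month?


rate = (v2 - v1) / months
= (403.4371 - 405.263) / 14
= -1.8259 / 14
= -0.1304

-0.1304


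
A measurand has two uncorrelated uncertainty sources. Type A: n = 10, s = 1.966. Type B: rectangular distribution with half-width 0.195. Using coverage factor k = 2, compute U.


u_A = s / sqrt(n) = 1.966 / sqrt(10) = 0.62170379
u_B = half_width / sqrt(3) = 0.195 / sqrt(3) = 0.1125833
uc = sqrt(u_A^2 + u_B^2) = sqrt(0.62170379^2 + 0.1125833^2) = 0.63181532
U = k * uc = 2 * 0.63181532
U = 1.2636

1.2636


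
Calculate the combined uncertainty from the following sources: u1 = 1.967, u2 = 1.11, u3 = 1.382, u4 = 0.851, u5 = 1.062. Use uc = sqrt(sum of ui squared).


uc = sqrt(1.967^2 + 1.11^2 + 1.382^2 + 0.851^2 + 1.062^2)
uc = sqrt(8.863158)
uc = 2.9771

2.9771


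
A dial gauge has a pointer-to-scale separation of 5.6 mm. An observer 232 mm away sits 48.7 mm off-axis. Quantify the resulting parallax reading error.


error = h * offset / d
= 5.6 * 48.7 / 232
= 1.1755

1.1755


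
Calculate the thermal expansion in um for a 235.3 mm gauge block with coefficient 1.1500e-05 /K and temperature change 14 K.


dL = L * alpha * dT
= 235.3 * 1.1500e-05 * 14
= 0.0378833 mm
dL_um = 0.0378833 * 1000 = 37.8833 um

37.8833


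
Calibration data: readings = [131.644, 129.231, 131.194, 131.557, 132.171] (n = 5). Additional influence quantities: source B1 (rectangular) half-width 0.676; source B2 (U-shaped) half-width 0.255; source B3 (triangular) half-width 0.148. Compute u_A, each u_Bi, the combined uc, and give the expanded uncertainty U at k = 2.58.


mean = (131.644 + 129.231 + 131.194 + 131.557 + 132.171) / 5 = 131.1594
s = sqrt(sum((x - mean)^2)/(n-1)) = 1.1331572
u_A = s / sqrt(n) = 1.1331572 / sqrt(5) = 0.50676331
u_B1 = 0.676 / sqrt(3) = 0.39028878
u_B2 = 0.255 / sqrt(2) = 0.18031223
u_B3 = 0.148 / sqrt(6) = 0.060420747
uc = sqrt(0.50676331^2 + 0.39028878^2 + 0.18031223^2 + 0.060420747^2) = 0.66730619
U = k * uc = 2.58 * 0.66730619
U = 1.7216

1.7216


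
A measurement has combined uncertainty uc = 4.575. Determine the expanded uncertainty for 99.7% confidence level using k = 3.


U = k * uc
U = 3 * 4.575
U = 13.7250

13.7250


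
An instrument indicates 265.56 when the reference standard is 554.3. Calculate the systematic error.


Systematic error = measured - true
= 265.56 - 554.3
= -288.7400

-288.7400


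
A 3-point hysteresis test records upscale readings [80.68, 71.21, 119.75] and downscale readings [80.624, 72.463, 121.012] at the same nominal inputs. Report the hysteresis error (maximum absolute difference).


|80.68 - 80.624| = 0.0560
|71.21 - 72.463| = 1.2530
|119.75 - 121.012| = 1.2620
hysteresis = max(diffs) = 1.2620

1.2620


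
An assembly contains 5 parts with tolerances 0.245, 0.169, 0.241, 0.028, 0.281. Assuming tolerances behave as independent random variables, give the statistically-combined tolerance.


RSS = sqrt(0.245^2 + 0.169^2 + 0.241^2 + 0.028^2 + 0.281^2)
= sqrt(0.226412)
= 0.4758

0.4758


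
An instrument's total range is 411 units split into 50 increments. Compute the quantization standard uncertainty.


resolution = range / divisions
resolution = 411 / 50 = 8.22
u_res = resolution / (2*sqrt(3))
u_res = 8.22 / 3.4641016
u_res = 2.3729

2.3729


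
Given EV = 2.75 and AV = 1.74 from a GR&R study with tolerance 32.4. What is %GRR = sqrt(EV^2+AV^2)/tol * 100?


GRR = sqrt(EV^2 + AV^2) = sqrt(2.75^2 + 1.74^2) = 3.2542434
%GRR = GRR / tol * 100 = 3.2542434 / 32.4 * 100
%GRR = 10.0440

10.0440


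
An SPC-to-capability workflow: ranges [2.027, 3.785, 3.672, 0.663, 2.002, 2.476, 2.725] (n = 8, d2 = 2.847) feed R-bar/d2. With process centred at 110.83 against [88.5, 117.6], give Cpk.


R_bar = (2.027 + 3.785 + 3.672 + 0.663 + 2.002 + 2.476 + 2.725) / 7 = 2.4785714
sigma = R_bar / d2 = 2.4785714 / 2.847 = 0.87059059
Cp = (USL - LSL)/(6*sigma) = (117.6 - 88.5)/(6*0.87059059) = 5.5709
Cpu = (117.6 - 110.83)/(3*0.87059059) = 2.5921
Cpl = (110.83 - 88.5)/(3*0.87059059) = 8.5498
Cpk = min(Cpu, Cpl) = 2.5921

2.5921


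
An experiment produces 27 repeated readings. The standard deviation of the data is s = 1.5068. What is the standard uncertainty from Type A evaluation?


u_A = s / sqrt(n)
u_A = 1.5068 / sqrt(27)
u_A = 1.5068 / 5.1961524
u_A = 0.2900

0.2900


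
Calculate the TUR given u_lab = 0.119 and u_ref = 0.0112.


TUR = u_lab / u_ref
= 0.119 / 0.0112
= 10.6250

10.6250


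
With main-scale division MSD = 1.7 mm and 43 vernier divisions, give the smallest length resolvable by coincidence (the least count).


LC = MSD / n_div
= 1.7 / 43
= 0.0395

0.0395


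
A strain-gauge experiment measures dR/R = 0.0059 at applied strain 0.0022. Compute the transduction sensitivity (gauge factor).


GF = (dR/R) / epsilon
= 0.0059 / 0.0022
= 2.6818

2.6818


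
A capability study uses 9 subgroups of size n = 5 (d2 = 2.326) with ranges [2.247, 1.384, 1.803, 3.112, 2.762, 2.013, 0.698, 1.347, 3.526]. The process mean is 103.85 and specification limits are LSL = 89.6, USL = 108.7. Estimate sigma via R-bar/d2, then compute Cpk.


R_bar = (2.247 + 1.384 + 1.803 + 3.112 + 2.762 + 2.013 + 0.698 + 1.347 + 3.526) / 9 = 2.0991111
sigma = R_bar / d2 = 2.0991111 / 2.326 = 0.90245533
Cp = (USL - LSL)/(6*sigma) = (108.7 - 89.6)/(6*0.90245533) = 3.5274
Cpu = (108.7 - 103.85)/(3*0.90245533) = 1.7914
Cpl = (103.85 - 89.6)/(3*0.90245533) = 5.2634
Cpk = min(Cpu, Cpl) = 1.7914

1.7914


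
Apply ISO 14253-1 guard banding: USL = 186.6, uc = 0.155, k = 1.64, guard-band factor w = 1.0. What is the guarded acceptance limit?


U = k * uc = 1.64 * 0.155 = 0.2542
guard band g = w * U = 1.0 * 0.2542 = 0.2542
AL = USL - g = 186.6 - 0.2542
AL = 186.3458

186.3458


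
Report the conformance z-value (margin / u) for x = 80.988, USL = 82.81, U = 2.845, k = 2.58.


u = U / k = 2.845 / 2.58 = 1.1027132
margin = |USL - x| = |82.81 - 80.988| = 1.822
z = margin / u = 1.822 / 1.1027132
z = 1.6523

1.6523


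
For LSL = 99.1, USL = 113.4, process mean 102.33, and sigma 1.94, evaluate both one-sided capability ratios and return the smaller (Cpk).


Cpu = (USL - mean) / (3*sigma) = (113.4 - 102.33) / (3*1.94) = 1.9021
Cpl = (mean - LSL) / (3*sigma) = (102.33 - 99.1) / (3*1.94) = 0.5550
Cpk = min(Cpu, Cpl) = 0.5550

0.5550


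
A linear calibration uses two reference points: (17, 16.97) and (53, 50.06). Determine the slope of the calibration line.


slope = (y2 - y1) / (x2 - x1)
= (50.06 - 16.97) / (53 - 17)
= 33.0900 / 36
= 0.9192

0.9192


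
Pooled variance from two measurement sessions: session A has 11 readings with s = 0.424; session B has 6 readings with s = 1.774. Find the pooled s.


s_p = sqrt(((n1-1)*s1^2 + (n2-1)*s2^2) / (n1+n2-2))
numerator = (11-1)*0.424^2 + (6-1)*1.774^2 = 1.79776 + 15.73538 = 17.53314
denominator = 11 + 6 - 2 = 15
s_p^2 = 17.53314 / 15 = 1.168876
s_p = sqrt(1.168876) = 1.0811

1.0811


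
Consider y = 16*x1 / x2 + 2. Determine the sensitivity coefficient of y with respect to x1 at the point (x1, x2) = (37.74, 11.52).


y = 16*x1 / x2 + 2
dy/dx1 = 16/x2
Evaluate at x2 = 11.52: c1 = 16 / 11.52
c1 = 1.3889

1.3889


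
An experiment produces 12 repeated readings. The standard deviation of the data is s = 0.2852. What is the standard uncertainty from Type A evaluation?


u_A = s / sqrt(n)
u_A = 0.2852 / sqrt(12)
u_A = 0.2852 / 3.4641016
u_A = 0.0823

0.0823


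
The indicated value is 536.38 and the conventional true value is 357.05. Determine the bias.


Systematic error = measured - true
= 536.38 - 357.05
= 179.3300

179.3300


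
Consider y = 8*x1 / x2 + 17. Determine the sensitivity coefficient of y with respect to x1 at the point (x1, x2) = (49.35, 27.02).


y = 8*x1 / x2 + 17
dy/dx1 = 8/x2
Evaluate at x2 = 27.02: c1 = 8 / 27.02
c1 = 0.2961

0.2961


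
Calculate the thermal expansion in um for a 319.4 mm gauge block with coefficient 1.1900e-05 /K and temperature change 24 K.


dL = L * alpha * dT
= 319.4 * 1.1900e-05 * 24
= 0.0912206 mm
dL_um = 0.0912206 * 1000 = 91.2206 um

91.2206


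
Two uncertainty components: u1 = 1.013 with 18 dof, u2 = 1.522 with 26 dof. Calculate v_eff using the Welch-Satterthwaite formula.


uc = sqrt(u1^2 + u2^2) = sqrt(1.013^2 + 1.522^2) = 1.8282924
v_eff = uc^4 / (u1^4/v1 + u2^4/v2)
= 1.8282924^4 / (1.013^4/18 + 1.522^4/26)
= 11.17333 / 0.26488966
v_eff = 42.1811

42.1811


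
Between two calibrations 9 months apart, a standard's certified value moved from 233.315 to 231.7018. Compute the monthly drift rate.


rate = (v2 - v1) / months
= (231.7018 - 233.315) / 9
= -1.6132 / 9
= -0.1792

-0.1792


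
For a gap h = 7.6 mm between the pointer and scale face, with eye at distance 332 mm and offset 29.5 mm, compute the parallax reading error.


error = h * offset / d
= 7.6 * 29.5 / 332
= 0.6753

0.6753


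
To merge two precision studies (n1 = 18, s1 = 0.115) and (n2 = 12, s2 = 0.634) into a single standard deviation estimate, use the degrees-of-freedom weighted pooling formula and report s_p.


s_p = sqrt(((n1-1)*s1^2 + (n2-1)*s2^2) / (n1+n2-2))
numerator = (18-1)*0.115^2 + (12-1)*0.634^2 = 0.224825 + 4.421516 = 4.646341
denominator = 18 + 12 - 2 = 28
s_p^2 = 4.646341 / 28 = 0.16594075
s_p = sqrt(0.16594075) = 0.4074

0.4074


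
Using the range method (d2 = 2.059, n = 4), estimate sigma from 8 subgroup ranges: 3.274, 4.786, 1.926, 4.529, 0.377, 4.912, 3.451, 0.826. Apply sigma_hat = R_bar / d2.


R_bar = (3.274 + 4.786 + 1.926 + 4.529 + 0.377 + 4.912 + 3.451 + 0.826) / 8
R_bar = 24.081 / 8 = 3.010125
sigma_hat = R_bar / d2 = 3.010125 / 2.059 = 1.4619

1.4619


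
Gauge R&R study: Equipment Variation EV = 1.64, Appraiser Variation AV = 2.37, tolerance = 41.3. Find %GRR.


GRR = sqrt(EV^2 + AV^2) = sqrt(1.64^2 + 2.37^2) = 2.8820999
%GRR = GRR / tol * 100 = 2.8820999 / 41.3 * 100
%GRR = 6.9785

6.9785


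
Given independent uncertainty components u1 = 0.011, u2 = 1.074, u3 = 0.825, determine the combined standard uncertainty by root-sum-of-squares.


uc = sqrt(0.011^2 + 1.074^2 + 0.825^2)
uc = sqrt(1.834222)
uc = 1.3543

1.3543


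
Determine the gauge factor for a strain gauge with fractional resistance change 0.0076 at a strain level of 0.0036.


GF = (dR/R) / epsilon
= 0.0076 / 0.0036
= 2.1111

2.1111


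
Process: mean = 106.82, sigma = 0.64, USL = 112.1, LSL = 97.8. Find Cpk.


Cpu = (USL - mean) / (3*sigma) = (112.1 - 106.82) / (3*0.64) = 2.7500
Cpl = (mean - LSL) / (3*sigma) = (106.82 - 97.8) / (3*0.64) = 4.6979
Cpk = min(Cpu, Cpl) = 2.7500

2.7500


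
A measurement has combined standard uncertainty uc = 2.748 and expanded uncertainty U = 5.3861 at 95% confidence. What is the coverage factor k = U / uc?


k = U / uc
k = 5.3861 / 2.748
k = 1.96

1.96


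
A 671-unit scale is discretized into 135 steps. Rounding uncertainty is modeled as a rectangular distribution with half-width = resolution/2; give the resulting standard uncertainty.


resolution = range / divisions
resolution = 671 / 135 = 4.9703704
u_res = resolution / (2*sqrt(3))
u_res = 4.9703704 / 3.4641016
u_res = 1.4348

1.4348


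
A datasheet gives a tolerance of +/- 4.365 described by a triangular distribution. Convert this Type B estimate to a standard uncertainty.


u_B = half_width / sqrt(6)
u_B = 4.365 / 2.4494897
u_B = 1.7820

1.7820


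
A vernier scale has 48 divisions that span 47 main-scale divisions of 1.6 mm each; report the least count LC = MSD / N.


LC = MSD / n_div
= 1.6 / 48
= 0.0333

0.0333


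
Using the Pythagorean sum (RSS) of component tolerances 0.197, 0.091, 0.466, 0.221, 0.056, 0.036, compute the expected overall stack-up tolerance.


RSS = sqrt(0.197^2 + 0.091^2 + 0.466^2 + 0.221^2 + 0.056^2 + 0.036^2)
= sqrt(0.317519)
= 0.5635

0.5635


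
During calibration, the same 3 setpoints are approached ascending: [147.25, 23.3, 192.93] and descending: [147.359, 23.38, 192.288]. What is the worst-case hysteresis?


|147.25 - 147.359| = 0.1090
|23.3 - 23.38| = 0.0800
|192.93 - 192.288| = 0.6420
hysteresis = max(diffs) = 0.6420

0.6420


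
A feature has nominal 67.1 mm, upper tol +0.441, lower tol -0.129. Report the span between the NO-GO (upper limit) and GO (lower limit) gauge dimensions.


GO = nominal - lower_tol (smallest hole = maximum material condition)
GO = 67.1 - 0.129 = 66.971
NO-GO = nominal + upper_tol (largest hole = least material condition)
NO-GO = 67.1 + 0.441 = 67.541
spread = NO-GO - GO = 67.541 - 66.971 = 0.5700

0.5700


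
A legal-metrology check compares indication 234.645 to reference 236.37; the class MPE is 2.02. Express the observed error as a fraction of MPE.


e = indication - reference = 234.645 - 236.37 = -1.7250
|e| = 1.7250
ratio = |e| / MPE = 1.7250 / 2.02
ratio = 0.8540

0.8540


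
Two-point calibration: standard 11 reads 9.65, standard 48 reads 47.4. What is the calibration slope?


slope = (y2 - y1) / (x2 - x1)
= (47.4 - 9.65) / (48 - 11)
= 37.7500 / 37
= 1.0203

1.0203


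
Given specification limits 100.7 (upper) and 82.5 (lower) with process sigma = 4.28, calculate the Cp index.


Cp = (USL - LSL) / (6 * sigma)
= (100.7 - 82.5) / (6 * 4.28)
= 18.2000 / 25.6800
= 0.7087

0.7087


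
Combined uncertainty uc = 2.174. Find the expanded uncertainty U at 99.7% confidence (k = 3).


U = k * uc
U = 3 * 2.174
U = 6.5220

6.5220


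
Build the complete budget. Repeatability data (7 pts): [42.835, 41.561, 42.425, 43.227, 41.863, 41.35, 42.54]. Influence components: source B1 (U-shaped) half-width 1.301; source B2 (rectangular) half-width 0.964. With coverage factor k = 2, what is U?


mean = (42.835 + 41.561 + 42.425 + 43.227 + 41.863 + 41.35 + 42.54) / 7 = 42.25728571
s = sqrt(sum((x - mean)^2)/(n-1)) = 0.68866991
u_A = s / sqrt(n) = 0.68866991 / sqrt(7) = 0.26029276
u_B1 = 1.301 / sqrt(2) = 0.91994592
u_B2 = 0.964 / sqrt(3) = 0.55656566
uc = sqrt(0.26029276^2 + 0.91994592^2 + 0.55656566^2) = 1.1062631
U = k * uc = 2 * 1.1062631
U = 2.2125

2.2125


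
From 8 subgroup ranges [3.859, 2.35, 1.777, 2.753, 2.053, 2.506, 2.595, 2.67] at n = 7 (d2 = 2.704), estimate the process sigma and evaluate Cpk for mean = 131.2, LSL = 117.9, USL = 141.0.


R_bar = (3.859 + 2.35 + 1.777 + 2.753 + 2.053 + 2.506 + 2.595 + 2.67) / 8 = 2.570375
sigma = R_bar / d2 = 2.570375 / 2.704 = 0.95058247
Cp = (USL - LSL)/(6*sigma) = (141.0 - 117.9)/(6*0.95058247) = 4.0501
Cpu = (141.0 - 131.2)/(3*0.95058247) = 3.4365
Cpl = (131.2 - 117.9)/(3*0.95058247) = 4.6638
Cpk = min(Cpu, Cpl) = 3.4365

3.4365


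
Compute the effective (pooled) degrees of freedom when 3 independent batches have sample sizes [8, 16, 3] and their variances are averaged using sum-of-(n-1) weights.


nu = sum_i (n_i - 1)
nu = ((8 - 1) + (16 - 1) + (3 - 1))
nu = 7 + 15 + 2
nu = 24

24


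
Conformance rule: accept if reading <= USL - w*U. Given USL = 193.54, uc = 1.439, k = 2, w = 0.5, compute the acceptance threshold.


U = k * uc = 2 * 1.439 = 2.878
guard band g = w * U = 0.5 * 2.878 = 1.439
AL = USL - g = 193.54 - 1.439
AL = 192.1010

192.1010


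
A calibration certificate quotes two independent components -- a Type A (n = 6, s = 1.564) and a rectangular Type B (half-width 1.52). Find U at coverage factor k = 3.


u_A = s / sqrt(n) = 1.564 / sqrt(6) = 0.63850033
u_B = half_width / sqrt(3) = 1.52 / sqrt(3) = 0.87757241
uc = sqrt(u_A^2 + u_B^2) = sqrt(0.63850033^2 + 0.87757241^2) = 1.0852723
U = k * uc = 3 * 1.0852723
U = 3.2558

3.2558


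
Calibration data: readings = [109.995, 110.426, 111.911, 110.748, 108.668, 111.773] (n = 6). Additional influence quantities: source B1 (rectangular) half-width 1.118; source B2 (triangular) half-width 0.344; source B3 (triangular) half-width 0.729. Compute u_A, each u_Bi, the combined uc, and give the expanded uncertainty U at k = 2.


mean = (109.995 + 110.426 + 111.911 + 110.748 + 108.668 + 111.773) / 6 = 110.5868333
s = sqrt(sum((x - mean)^2)/(n-1)) = 1.2036975
u_A = s / sqrt(n) = 1.2036975 / sqrt(6) = 0.49140745
u_B1 = 1.118 / sqrt(3) = 0.6454776
u_B2 = 0.344 / sqrt(6) = 0.14043741
u_B3 = 0.729 / sqrt(6) = 0.297613
uc = sqrt(0.49140745^2 + 0.6454776^2 + 0.14043741^2 + 0.297613^2) = 0.87545347
U = k * uc = 2 * 0.87545347
U = 1.7509

1.7509


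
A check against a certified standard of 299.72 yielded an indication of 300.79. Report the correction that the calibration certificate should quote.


Correction = standard - reading
= 299.72 - 300.79
= -1.0700

-1.0700


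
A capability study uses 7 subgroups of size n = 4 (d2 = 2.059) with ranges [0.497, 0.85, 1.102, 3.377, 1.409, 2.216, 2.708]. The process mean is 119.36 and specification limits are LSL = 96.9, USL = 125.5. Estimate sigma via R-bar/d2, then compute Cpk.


R_bar = (0.497 + 0.85 + 1.102 + 3.377 + 1.409 + 2.216 + 2.708) / 7 = 1.737
sigma = R_bar / d2 = 1.737 / 2.059 = 0.8436134
Cp = (USL - LSL)/(6*sigma) = (125.5 - 96.9)/(6*0.8436134) = 5.6503
Cpu = (125.5 - 119.36)/(3*0.8436134) = 2.4261
Cpl = (119.36 - 96.9)/(3*0.8436134) = 8.8745
Cpk = min(Cpu, Cpl) = 2.4261

2.4261


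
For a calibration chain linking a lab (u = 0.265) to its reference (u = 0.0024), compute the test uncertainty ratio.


TUR = u_lab / u_ref
= 0.265 / 0.0024
= 110.4167

110.4167


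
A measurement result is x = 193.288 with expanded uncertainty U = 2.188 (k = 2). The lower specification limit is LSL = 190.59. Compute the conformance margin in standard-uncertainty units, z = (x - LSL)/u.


u = U / k = 2.188 / 2 = 1.094
margin = |LSL - x| = |190.59 - 193.288| = 2.698
z = margin / u = 2.698 / 1.094
z = 2.4662

2.4662


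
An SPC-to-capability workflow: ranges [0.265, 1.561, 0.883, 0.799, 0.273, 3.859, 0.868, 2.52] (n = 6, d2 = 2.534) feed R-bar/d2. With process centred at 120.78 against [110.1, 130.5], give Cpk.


R_bar = (0.265 + 1.561 + 0.883 + 0.799 + 0.273 + 3.859 + 0.868 + 2.52) / 8 = 1.3785
sigma = R_bar / d2 = 1.3785 / 2.534 = 0.54400158
Cp = (USL - LSL)/(6*sigma) = (130.5 - 110.1)/(6*0.54400158) = 6.2500
Cpu = (130.5 - 120.78)/(3*0.54400158) = 5.9559
Cpl = (120.78 - 110.1)/(3*0.54400158) = 6.5441
Cpk = min(Cpu, Cpl) = 5.9559

5.9559


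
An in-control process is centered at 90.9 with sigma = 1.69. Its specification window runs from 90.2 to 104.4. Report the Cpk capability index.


Cpu = (USL - mean) / (3*sigma) = (104.4 - 90.9) / (3*1.69) = 2.6627
Cpl = (mean - LSL) / (3*sigma) = (90.9 - 90.2) / (3*1.69) = 0.1381
Cpk = min(Cpu, Cpl) = 0.1381

0.1381


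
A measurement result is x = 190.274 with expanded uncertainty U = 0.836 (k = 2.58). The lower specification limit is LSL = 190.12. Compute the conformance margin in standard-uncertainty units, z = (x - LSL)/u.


u = U / k = 0.836 / 2.58 = 0.32403101
margin = |LSL - x| = |190.12 - 190.274| = 0.154
z = margin / u = 0.154 / 0.32403101
z = 0.4753

0.4753


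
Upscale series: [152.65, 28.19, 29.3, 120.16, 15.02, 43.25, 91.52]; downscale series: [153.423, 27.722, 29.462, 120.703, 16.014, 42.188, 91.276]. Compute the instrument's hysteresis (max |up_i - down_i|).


|152.65 - 153.423| = 0.7730
|28.19 - 27.722| = 0.4680
|29.3 - 29.462| = 0.1620
|120.16 - 120.703| = 0.5430
|15.02 - 16.014| = 0.9940
|43.25 - 42.188| = 1.0620
|91.52 - 91.276| = 0.2440
hysteresis = max(diffs) = 1.0620

1.0620


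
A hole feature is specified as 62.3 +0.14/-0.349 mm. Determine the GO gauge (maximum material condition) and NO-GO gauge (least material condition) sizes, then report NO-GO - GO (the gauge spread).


GO = nominal - lower_tol (smallest hole = maximum material condition)
GO = 62.3 - 0.349 = 61.951
NO-GO = nominal + upper_tol (largest hole = least material condition)
NO-GO = 62.3 + 0.14 = 62.44
spread = NO-GO - GO = 62.44 - 61.951 = 0.4890

0.4890


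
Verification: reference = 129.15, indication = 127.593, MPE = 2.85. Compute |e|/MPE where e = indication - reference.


e = indication - reference = 127.593 - 129.15 = -1.5570
|e| = 1.5570
ratio = |e| / MPE = 1.5570 / 2.85
ratio = 0.5463

0.5463


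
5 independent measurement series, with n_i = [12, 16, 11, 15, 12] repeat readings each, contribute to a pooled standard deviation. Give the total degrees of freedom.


nu = sum_i (n_i - 1)
nu = ((12 - 1) + (16 - 1) + (11 - 1) + (15 - 1) + (12 - 1))
nu = 11 + 15 + 10 + 14 + 11
nu = 61

61


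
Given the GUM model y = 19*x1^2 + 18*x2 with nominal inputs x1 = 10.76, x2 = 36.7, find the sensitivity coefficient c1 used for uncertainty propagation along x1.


y = 19*x1^2 + 18*x2
dy/dx1 = 2*19*x1
Evaluate at x1 = 10.76: c1 = 38 * 10.76
c1 = 408.8800

408.8800


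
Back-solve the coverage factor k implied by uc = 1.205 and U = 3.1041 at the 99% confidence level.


k = U / uc
k = 3.1041 / 1.205
k = 2.576

2.576


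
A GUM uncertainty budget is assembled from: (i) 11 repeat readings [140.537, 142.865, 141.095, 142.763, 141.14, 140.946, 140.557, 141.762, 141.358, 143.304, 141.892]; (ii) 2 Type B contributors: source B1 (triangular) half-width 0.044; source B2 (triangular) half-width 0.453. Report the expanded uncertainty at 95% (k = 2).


mean = (140.537 + 142.865 + 141.095 + 142.763 + 141.14 + 140.946 + 140.557 + 141.762 + 141.358 + 143.304 + 141.892) / 11 = 141.6562727
s = sqrt(sum((x - mean)^2)/(n-1)) = 0.95413878
u_A = s / sqrt(n) = 0.95413878 / sqrt(11) = 0.28768367
u_B1 = 0.044 / sqrt(6) = 0.017962925
u_B2 = 0.453 / sqrt(6) = 0.18493648
uc = sqrt(0.28768367^2 + 0.017962925^2 + 0.18493648^2) = 0.34247053
U = k * uc = 2 * 0.34247053
U = 0.6849

0.6849


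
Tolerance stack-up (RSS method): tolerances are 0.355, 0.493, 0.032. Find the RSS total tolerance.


RSS = sqrt(0.355^2 + 0.493^2 + 0.032^2)
= sqrt(0.370098)
= 0.6084

0.6084


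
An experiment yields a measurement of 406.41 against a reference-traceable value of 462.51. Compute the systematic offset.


Systematic error = measured - true
= 406.41 - 462.51
= -56.1000

-56.1000


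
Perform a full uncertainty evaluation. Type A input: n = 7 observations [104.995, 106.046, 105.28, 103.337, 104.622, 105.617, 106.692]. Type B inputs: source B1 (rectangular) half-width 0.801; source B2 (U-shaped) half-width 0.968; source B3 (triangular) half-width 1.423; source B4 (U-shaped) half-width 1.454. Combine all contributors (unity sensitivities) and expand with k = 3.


mean = (104.995 + 106.046 + 105.28 + 103.337 + 104.622 + 105.617 + 106.692) / 7 = 105.227
s = sqrt(sum((x - mean)^2)/(n-1)) = 1.0773303
u_A = s / sqrt(n) = 1.0773303 / sqrt(7) = 0.40719258
u_B1 = 0.801 / sqrt(3) = 0.46245757
u_B2 = 0.968 / sqrt(2) = 0.68447936
u_B3 = 1.423 / sqrt(6) = 0.58093732
u_B4 = 1.454 / sqrt(2) = 1.0281333
uc = sqrt(0.40719258^2 + 0.46245757^2 + 0.68447936^2 + 0.58093732^2 + 1.0281333^2) = 1.4975751
U = k * uc = 3 * 1.4975751
U = 4.4927

4.4927


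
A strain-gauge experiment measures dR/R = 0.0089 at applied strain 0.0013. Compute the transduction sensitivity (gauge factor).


GF = (dR/R) / epsilon
= 0.0089 / 0.0013
= 6.8462

6.8462


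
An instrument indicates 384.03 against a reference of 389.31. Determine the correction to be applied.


Correction = standard - reading
= 389.31 - 384.03
= 5.2800

5.2800


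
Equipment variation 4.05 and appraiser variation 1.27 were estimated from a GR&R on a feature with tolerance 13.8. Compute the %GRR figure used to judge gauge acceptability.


GRR = sqrt(EV^2 + AV^2) = sqrt(4.05^2 + 1.27^2) = 4.2444552
%GRR = GRR / tol * 100 = 4.2444552 / 13.8 * 100
%GRR = 30.7569

30.7569


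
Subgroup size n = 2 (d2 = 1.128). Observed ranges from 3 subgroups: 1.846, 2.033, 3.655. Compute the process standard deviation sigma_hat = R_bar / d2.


R_bar = (1.846 + 2.033 + 3.655) / 3
R_bar = 7.534 / 3 = 2.5113333
sigma_hat = R_bar / d2 = 2.5113333 / 1.128 = 2.2264

2.2264


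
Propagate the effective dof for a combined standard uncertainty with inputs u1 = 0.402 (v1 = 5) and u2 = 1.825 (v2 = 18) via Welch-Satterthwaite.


uc = sqrt(u1^2 + u2^2) = sqrt(0.402^2 + 1.825^2) = 1.8687507
v_eff = uc^4 / (u1^4/v1 + u2^4/v2)
= 1.8687507^4 / (0.402^4/5 + 1.825^4/18)
= 12.195665 / 0.62150444
v_eff = 19.6228

19.6228


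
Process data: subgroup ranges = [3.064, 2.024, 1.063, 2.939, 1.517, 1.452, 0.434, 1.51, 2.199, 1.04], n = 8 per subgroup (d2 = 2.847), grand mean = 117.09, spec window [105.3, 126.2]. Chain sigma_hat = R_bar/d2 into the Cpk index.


R_bar = (3.064 + 2.024 + 1.063 + 2.939 + 1.517 + 1.452 + 0.434 + 1.51 + 2.199 + 1.04) / 10 = 1.7242
sigma = R_bar / d2 = 1.7242 / 2.847 = 0.60561995
Cp = (USL - LSL)/(6*sigma) = (126.2 - 105.3)/(6*0.60561995) = 5.7517
Cpu = (126.2 - 117.09)/(3*0.60561995) = 5.0141
Cpl = (117.09 - 105.3)/(3*0.60561995) = 6.4892
Cpk = min(Cpu, Cpl) = 5.0141

5.0141


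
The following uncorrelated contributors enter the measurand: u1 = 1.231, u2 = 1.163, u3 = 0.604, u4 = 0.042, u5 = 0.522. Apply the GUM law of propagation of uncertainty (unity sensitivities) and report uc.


uc = sqrt(1.231^2 + 1.163^2 + 0.604^2 + 0.042^2 + 0.522^2)
uc = sqrt(3.506994)
uc = 1.8727

1.8727


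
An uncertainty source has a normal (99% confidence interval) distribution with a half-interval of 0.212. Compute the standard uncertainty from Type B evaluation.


u_B = half_width / 2.576
u_B = 0.212 / 2.576
u_B = 0.0823

0.0823


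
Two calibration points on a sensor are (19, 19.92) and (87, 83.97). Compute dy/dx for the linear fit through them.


slope = (y2 - y1) / (x2 - x1)
= (83.97 - 19.92) / (87 - 19)
= 64.0500 / 68
= 0.9419

0.9419


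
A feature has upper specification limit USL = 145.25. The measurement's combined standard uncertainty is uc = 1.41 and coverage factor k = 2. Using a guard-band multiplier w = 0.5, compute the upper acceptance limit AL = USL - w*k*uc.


U = k * uc = 2 * 1.41 = 2.82
guard band g = w * U = 0.5 * 2.82 = 1.41
AL = USL - g = 145.25 - 1.41
AL = 143.8400

143.8400


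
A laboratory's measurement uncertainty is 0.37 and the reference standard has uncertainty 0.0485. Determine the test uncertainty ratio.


TUR = u_lab / u_ref
= 0.37 / 0.0485
= 7.6289

7.6289


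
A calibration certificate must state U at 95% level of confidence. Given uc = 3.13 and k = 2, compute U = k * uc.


U = k * uc
U = 2 * 3.13
U = 6.2600

6.2600


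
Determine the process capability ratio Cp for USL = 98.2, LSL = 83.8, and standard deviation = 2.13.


Cp = (USL - LSL) / (6 * sigma)
= (98.2 - 83.8) / (6 * 2.13)
= 14.4000 / 12.7800
= 1.1268

1.1268


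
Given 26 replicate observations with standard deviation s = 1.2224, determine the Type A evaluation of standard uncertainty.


u_A = s / sqrt(n)
u_A = 1.2224 / sqrt(26)
u_A = 1.2224 / 5.0990195
u_A = 0.2397

0.2397


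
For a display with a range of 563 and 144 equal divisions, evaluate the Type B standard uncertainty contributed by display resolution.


resolution = range / divisions
resolution = 563 / 144 = 3.9097222
u_res = resolution / (2*sqrt(3))
u_res = 3.9097222 / 3.4641016
u_res = 1.1286

1.1286


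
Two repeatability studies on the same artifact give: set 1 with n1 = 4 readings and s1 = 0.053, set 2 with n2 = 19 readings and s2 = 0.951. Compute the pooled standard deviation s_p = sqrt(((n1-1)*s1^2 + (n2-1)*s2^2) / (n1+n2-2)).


s_p = sqrt(((n1-1)*s1^2 + (n2-1)*s2^2) / (n1+n2-2))
numerator = (4-1)*0.053^2 + (19-1)*0.951^2 = 0.008427 + 16.279218 = 16.287645
denominator = 4 + 19 - 2 = 21
s_p^2 = 16.287645 / 21 = 0.77560214
s_p = sqrt(0.77560214) = 0.8807

0.8807


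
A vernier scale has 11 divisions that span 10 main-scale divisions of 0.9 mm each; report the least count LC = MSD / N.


LC = MSD / n_div
= 0.9 / 11
= 0.0818

0.0818


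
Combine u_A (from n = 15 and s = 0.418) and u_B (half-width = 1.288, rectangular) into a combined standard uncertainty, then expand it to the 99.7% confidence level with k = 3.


u_A = s / sqrt(n) = 0.418 / sqrt(15) = 0.10792714
u_B = half_width / sqrt(3) = 1.288 / sqrt(3) = 0.74362715
uc = sqrt(u_A^2 + u_B^2) = sqrt(0.10792714^2 + 0.74362715^2) = 0.7514184
U = k * uc = 3 * 0.7514184
U = 2.2543

2.2543


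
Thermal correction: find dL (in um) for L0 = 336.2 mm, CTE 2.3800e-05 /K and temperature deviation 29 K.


dL = L * alpha * dT
= 336.2 * 2.3800e-05 * 29
= 0.2320452 mm
dL_um = 0.2320452 * 1000 = 232.0452 um

232.0452


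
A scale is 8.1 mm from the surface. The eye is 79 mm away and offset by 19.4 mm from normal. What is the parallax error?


error = h * offset / d
= 8.1 * 19.4 / 79
= 1.9891

1.9891


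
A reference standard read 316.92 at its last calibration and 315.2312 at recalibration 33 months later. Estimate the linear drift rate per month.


rate = (v2 - v1) / months
= (315.2312 - 316.92) / 33
= -1.6888 / 33
= -0.0512

-0.0512


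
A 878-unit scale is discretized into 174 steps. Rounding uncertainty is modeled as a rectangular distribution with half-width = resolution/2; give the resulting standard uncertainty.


resolution = range / divisions
resolution = 878 / 174 = 5.045977
u_res = resolution / (2*sqrt(3))
u_res = 5.045977 / 3.4641016
u_res = 1.4566

1.4566


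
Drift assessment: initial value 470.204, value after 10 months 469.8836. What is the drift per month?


rate = (v2 - v1) / months
= (469.8836 - 470.204) / 10
= -0.3204 / 10
= -0.0320

-0.0320


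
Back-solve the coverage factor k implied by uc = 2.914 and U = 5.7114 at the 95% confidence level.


k = U / uc
k = 5.7114 / 2.914
k = 1.96

1.96


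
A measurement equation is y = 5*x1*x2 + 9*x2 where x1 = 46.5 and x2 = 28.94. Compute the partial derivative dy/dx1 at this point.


y = 5*x1*x2 + 9*x2
dy/dx1 = 5*x2
Evaluate at x2 = 28.94: c1 = 5 * 28.94
c1 = 144.7000

144.7000


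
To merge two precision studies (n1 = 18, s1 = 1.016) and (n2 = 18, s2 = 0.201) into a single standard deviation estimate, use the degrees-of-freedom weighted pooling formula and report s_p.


s_p = sqrt(((n1-1)*s1^2 + (n2-1)*s2^2) / (n1+n2-2))
numerator = (18-1)*1.016^2 + (18-1)*0.201^2 = 17.548352 + 0.686817 = 18.235169
denominator = 18 + 18 - 2 = 34
s_p^2 = 18.235169 / 34 = 0.5363285
s_p = sqrt(0.5363285) = 0.7323

0.7323


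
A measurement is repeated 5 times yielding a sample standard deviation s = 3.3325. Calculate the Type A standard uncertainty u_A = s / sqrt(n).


u_A = s / sqrt(n)
u_A = 3.3325 / sqrt(5)
u_A = 3.3325 / 2.236068
u_A = 1.4903

1.4903


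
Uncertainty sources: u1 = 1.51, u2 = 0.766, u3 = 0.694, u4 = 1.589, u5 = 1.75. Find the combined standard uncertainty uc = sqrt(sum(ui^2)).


uc = sqrt(1.51^2 + 0.766^2 + 0.694^2 + 1.589^2 + 1.75^2)
uc = sqrt(8.935913)
uc = 2.9893

2.9893


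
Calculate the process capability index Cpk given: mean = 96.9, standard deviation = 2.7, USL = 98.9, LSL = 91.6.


Cpu = (USL - mean) / (3*sigma) = (98.9 - 96.9) / (3*2.7) = 0.2469
Cpl = (mean - LSL) / (3*sigma) = (96.9 - 91.6) / (3*2.7) = 0.6543
Cpk = min(Cpu, Cpl) = 0.2469

0.2469


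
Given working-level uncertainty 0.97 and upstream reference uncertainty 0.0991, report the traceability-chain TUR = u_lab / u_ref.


TUR = u_lab / u_ref
= 0.97 / 0.0991
= 9.7881

9.7881


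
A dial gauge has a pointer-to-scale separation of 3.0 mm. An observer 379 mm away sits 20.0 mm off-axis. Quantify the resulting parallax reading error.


error = h * offset / d
= 3.0 * 20.0 / 379
= 0.1583

0.1583


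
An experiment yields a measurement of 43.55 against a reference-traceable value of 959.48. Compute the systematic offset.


Systematic error = measured - true
= 43.55 - 959.48
= -915.9300

-915.9300


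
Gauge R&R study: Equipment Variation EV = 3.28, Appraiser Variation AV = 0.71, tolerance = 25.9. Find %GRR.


GRR = sqrt(EV^2 + AV^2) = sqrt(3.28^2 + 0.71^2) = 3.3559648
%GRR = GRR / tol * 100 = 3.3559648 / 25.9 * 100
%GRR = 12.9574

12.9574


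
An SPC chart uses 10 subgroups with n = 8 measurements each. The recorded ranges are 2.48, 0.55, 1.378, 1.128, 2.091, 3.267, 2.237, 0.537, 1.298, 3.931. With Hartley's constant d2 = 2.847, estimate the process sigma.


R_bar = (2.48 + 0.55 + 1.378 + 1.128 + 2.091 + 3.267 + 2.237 + 0.537 + 1.298 + 3.931) / 10
R_bar = 18.897 / 10 = 1.8897
sigma_hat = R_bar / d2 = 1.8897 / 2.847 = 0.6638

0.6638


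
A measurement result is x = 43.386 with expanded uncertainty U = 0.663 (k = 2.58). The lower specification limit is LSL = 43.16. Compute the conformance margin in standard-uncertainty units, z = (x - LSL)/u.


u = U / k = 0.663 / 2.58 = 0.25697674
margin = |LSL - x| = |43.16 - 43.386| = 0.226
z = margin / u = 0.226 / 0.25697674
z = 0.8795

0.8795


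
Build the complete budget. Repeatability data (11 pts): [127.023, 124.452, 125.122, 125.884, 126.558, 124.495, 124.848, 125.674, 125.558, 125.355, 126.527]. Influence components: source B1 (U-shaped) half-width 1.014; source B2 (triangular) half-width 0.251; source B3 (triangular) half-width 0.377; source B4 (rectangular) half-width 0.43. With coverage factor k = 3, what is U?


mean = (127.023 + 124.452 + 125.122 + 125.884 + 126.558 + 124.495 + 124.848 + 125.674 + 125.558 + 125.355 + 126.527) / 11 = 125.5905455
s = sqrt(sum((x - mean)^2)/(n-1)) = 0.85333913
u_A = s / sqrt(n) = 0.85333913 / sqrt(11) = 0.25729143
u_B1 = 1.014 / sqrt(2) = 0.71700628
u_B2 = 0.251 / sqrt(6) = 0.10247032
u_B3 = 0.377 / sqrt(6) = 0.15390961
u_B4 = 0.43 / sqrt(3) = 0.24826062
uc = sqrt(0.25729143^2 + 0.71700628^2 + 0.10247032^2 + 0.15390961^2 + 0.24826062^2) = 0.82226429
U = k * uc = 3 * 0.82226429
U = 2.4668

2.4668


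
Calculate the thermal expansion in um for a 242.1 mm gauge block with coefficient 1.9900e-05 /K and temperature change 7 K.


dL = L * alpha * dT
= 242.1 * 1.9900e-05 * 7
= 0.0337245 mm
dL_um = 0.0337245 * 1000 = 33.7245 um

33.7245


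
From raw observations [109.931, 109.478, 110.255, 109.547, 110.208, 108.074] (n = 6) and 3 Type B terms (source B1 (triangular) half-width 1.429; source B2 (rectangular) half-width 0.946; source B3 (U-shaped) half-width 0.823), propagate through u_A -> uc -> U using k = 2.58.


mean = (109.931 + 109.478 + 110.255 + 109.547 + 110.208 + 108.074) / 6 = 109.5821667
s = sqrt(sum((x - mean)^2)/(n-1)) = 0.80656194
u_A = s / sqrt(n) = 0.80656194 / sqrt(6) = 0.32927753
u_B1 = 1.429 / sqrt(6) = 0.58338681
u_B2 = 0.946 / sqrt(3) = 0.54617335
u_B3 = 0.823 / sqrt(2) = 0.58194888
uc = sqrt(0.32927753^2 + 0.58338681^2 + 0.54617335^2 + 0.58194888^2) = 1.0419855
U = k * uc = 2.58 * 1.0419855
U = 2.6883

2.6883
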